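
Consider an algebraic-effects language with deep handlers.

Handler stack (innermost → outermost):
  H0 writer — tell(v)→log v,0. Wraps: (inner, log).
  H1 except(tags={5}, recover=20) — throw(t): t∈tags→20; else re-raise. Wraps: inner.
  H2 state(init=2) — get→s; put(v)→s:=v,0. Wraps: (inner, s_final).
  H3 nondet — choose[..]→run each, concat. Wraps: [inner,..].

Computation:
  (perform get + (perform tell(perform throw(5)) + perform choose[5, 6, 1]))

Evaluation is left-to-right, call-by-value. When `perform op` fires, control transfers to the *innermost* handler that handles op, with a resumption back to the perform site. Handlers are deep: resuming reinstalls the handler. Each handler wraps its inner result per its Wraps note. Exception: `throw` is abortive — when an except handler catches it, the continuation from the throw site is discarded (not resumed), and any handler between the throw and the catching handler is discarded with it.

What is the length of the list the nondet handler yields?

Evaluation trace:
get @ H2 ⇒ 2
throw(5) @ H1 caught ⇒ 20
H2 returns (20, 2)
H3 returns [(20, 2)]
= [(20, 2)]

Answer: 1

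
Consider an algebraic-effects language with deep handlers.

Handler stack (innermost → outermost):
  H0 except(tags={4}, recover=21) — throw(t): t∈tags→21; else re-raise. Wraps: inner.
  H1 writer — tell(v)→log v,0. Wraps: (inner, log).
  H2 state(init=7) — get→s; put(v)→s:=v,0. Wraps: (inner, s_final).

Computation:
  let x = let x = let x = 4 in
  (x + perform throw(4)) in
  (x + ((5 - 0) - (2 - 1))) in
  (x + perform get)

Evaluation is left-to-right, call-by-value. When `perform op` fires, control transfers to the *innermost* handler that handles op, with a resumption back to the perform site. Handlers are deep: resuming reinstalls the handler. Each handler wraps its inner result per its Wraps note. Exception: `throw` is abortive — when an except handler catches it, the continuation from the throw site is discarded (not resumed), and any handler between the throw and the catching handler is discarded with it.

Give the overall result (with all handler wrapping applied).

Answer: ((21, ()), 7)

Working:
throw(4) @ H0 caught ⇒ 21
H1 returns (21, ())
H2 returns ((21, ()), 7)
= ((21, ()), 7)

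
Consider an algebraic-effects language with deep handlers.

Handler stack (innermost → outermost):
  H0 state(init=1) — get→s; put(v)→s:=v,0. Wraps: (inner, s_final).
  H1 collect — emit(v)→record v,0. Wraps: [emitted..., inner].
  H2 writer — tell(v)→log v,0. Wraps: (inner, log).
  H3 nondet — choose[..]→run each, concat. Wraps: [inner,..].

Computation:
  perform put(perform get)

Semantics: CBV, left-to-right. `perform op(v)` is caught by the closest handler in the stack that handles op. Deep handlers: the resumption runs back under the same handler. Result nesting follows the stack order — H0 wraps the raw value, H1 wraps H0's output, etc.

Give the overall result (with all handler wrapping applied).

Step-by-step:
get @ H0 ⇒ 1
put(1) @ H0 ⇒ s:=1
H0 returns (0, 1)
H1 returns [(0, 1)]
H2 returns ([(0, 1)], ())
H3 returns [([(0, 1)], ())]
= [([(0, 1)], ())]

Answer: [([(0, 1)], ())]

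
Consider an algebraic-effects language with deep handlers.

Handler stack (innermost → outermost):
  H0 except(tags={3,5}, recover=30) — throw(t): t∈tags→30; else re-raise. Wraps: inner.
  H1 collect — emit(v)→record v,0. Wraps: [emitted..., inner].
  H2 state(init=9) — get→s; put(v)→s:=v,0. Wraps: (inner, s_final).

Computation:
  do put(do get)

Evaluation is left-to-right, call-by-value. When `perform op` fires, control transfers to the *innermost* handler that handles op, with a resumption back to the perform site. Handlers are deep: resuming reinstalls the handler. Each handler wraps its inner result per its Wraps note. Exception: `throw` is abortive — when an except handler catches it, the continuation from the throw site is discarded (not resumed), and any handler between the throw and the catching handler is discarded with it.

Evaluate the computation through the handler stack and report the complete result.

Answer: ([0], 9)

Step-by-step:
get @ H2 ⇒ 9
put(9) @ H2 ⇒ s:=9
H0 returns 0
H1 returns [0]
H2 returns ([0], 9)
= ([0], 9)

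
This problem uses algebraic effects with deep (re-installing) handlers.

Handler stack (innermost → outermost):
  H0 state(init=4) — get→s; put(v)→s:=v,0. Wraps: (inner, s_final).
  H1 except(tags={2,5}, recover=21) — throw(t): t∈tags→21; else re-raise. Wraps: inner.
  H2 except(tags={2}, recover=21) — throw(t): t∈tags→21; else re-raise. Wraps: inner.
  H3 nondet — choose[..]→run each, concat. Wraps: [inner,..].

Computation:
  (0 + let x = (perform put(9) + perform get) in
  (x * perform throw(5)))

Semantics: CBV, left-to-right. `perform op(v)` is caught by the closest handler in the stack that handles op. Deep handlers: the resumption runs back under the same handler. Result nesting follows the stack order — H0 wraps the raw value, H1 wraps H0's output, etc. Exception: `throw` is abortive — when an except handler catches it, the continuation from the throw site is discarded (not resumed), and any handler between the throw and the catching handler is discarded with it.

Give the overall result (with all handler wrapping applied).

Answer: [21]

Step-by-step:
put(9) @ H0 ⇒ s:=9
get @ H0 ⇒ 9
throw(5) @ H1 caught ⇒ 21
H2 returns 21
H3 returns [21]
= [21]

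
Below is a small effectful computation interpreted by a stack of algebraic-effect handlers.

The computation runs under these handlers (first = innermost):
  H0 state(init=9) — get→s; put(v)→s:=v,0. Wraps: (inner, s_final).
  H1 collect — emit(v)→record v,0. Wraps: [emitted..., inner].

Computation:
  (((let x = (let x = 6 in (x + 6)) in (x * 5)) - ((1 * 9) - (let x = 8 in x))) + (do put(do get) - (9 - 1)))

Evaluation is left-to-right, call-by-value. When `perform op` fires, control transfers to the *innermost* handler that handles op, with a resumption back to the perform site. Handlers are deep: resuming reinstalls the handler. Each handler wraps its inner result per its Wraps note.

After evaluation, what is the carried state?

Working:
get @ H0 ⇒ 9
put(9) @ H0 ⇒ s:=9
H0 returns (51, 9)
H1 returns [(51, 9)]
= [(51, 9)]

Answer: 9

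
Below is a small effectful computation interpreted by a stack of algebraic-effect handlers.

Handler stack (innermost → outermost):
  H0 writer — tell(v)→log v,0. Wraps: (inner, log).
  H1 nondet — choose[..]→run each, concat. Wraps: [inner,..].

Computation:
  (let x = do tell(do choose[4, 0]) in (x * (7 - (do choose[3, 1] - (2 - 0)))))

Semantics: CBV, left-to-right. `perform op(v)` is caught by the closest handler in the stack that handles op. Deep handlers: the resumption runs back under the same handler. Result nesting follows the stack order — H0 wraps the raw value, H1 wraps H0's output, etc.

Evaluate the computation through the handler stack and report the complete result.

Answer: [(0, (4)), (0, (4)), (0, (0)), (0, (0))]

Evaluation trace:
choose[4, 0] @ H1
  branch[0] choose=4:
    tell(4) @ H0 ⇒ log+=4
    choose[3, 1] @ H1
      branch[0] choose=3:
        H0 returns (0, (4))
        H1 returns [(0, (4))]
      branch[1] choose=1:
        H0 returns (0, (4))
        H1 returns [(0, (4))]
  branch[1] choose=0:
    tell(0) @ H0 ⇒ log+=0
    choose[3, 1] @ H1
      branch[0] choose=3:
        H0 returns (0, (0))
        H1 returns [(0, (0))]
      branch[1] choose=1:
        H0 returns (0, (0))
        H1 returns [(0, (0))]
= [(0, (4)), (0, (4)), (0, (0)), (0, (0))]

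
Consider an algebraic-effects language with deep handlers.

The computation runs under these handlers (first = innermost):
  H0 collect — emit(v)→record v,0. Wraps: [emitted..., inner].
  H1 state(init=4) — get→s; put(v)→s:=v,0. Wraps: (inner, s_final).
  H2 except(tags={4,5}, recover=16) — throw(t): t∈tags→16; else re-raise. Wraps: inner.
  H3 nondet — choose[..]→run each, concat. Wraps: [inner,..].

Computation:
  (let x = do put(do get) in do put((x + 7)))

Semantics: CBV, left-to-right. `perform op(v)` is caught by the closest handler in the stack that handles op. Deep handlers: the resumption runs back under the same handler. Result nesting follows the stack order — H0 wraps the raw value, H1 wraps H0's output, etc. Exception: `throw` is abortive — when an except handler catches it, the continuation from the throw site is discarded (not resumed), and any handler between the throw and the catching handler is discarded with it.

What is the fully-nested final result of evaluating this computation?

Evaluation trace:
get @ H1 ⇒ 4
put(4) @ H1 ⇒ s:=4
put(7) @ H1 ⇒ s:=7
H0 returns [0]
H1 returns ([0], 7)
H2 returns ([0], 7)
H3 returns [([0], 7)]
= [([0], 7)]

Answer: [([0], 7)]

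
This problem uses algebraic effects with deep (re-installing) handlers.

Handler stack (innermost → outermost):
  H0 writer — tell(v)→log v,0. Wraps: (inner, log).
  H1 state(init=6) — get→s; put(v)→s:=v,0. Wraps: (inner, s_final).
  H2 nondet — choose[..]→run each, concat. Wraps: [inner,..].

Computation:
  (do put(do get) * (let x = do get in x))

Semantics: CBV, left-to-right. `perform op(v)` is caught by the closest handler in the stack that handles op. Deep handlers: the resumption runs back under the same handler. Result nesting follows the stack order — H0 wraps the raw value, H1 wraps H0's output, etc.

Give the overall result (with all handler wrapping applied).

Step-by-step:
get @ H1 ⇒ 6
put(6) @ H1 ⇒ s:=6
get @ H1 ⇒ 6
H0 returns (0, ())
H1 returns ((0, ()), 6)
H2 returns [((0, ()), 6)]
= [((0, ()), 6)]

Answer: [((0, ()), 6)]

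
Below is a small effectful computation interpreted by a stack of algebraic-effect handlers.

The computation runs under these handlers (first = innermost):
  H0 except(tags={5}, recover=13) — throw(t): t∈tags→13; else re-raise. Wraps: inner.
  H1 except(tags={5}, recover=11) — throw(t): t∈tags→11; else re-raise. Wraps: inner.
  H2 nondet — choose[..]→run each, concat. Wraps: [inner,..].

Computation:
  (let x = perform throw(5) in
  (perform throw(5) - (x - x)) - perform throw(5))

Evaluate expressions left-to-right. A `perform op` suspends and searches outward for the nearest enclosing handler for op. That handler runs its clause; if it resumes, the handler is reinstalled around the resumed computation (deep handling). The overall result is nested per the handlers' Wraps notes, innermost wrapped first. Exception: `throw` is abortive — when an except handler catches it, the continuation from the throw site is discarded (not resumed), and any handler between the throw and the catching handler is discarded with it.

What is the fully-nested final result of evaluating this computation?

Evaluation trace:
throw(5) @ H0 caught ⇒ 13
H1 returns 13
H2 returns [13]
= [13]

Answer: [13]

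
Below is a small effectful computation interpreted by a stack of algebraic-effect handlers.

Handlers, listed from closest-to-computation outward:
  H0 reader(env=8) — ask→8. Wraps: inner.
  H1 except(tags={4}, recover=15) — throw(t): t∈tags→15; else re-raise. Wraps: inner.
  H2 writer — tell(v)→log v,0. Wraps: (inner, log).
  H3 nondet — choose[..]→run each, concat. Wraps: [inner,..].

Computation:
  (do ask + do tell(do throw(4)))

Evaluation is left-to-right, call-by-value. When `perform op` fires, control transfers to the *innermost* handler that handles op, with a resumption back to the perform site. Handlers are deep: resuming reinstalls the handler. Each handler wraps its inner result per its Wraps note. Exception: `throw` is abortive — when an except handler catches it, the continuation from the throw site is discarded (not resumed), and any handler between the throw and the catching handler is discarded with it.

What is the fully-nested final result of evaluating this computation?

Answer: [(15, ())]

Evaluation trace:
ask @ H0 ⇒ 8
throw(4) @ H1 caught ⇒ 15
H2 returns (15, ())
H3 returns [(15, ())]
= [(15, ())]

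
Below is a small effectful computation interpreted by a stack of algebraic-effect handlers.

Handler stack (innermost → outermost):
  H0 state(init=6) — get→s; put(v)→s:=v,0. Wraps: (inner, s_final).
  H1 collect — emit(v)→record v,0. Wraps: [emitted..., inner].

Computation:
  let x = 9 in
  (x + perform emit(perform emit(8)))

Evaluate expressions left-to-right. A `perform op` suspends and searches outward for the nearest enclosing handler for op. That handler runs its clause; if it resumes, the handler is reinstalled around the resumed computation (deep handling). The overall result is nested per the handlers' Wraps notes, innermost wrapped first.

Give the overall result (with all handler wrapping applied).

Working:
emit(8) @ H1 ⇒ out+=8
emit(0) @ H1 ⇒ out+=0
H0 returns (9, 6)
H1 returns [8, 0, (9, 6)]
= [8, 0, (9, 6)]

Answer: [8, 0, (9, 6)]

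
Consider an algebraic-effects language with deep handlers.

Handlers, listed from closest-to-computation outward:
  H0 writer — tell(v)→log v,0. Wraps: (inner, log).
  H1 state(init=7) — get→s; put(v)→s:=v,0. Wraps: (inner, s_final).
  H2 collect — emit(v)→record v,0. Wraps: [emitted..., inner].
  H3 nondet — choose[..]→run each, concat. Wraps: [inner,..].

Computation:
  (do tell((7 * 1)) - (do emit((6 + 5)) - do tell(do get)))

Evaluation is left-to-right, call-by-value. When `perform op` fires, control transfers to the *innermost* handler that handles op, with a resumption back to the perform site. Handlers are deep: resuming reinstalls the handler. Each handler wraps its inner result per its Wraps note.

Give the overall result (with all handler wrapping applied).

Answer: [[11, ((0, (7, 7)), 7)]]

Working:
tell(7) @ H0 ⇒ log+=7
emit(11) @ H2 ⇒ out+=11
get @ H1 ⇒ 7
tell(7) @ H0 ⇒ log+=7
H0 returns (0, (7, 7))
H1 returns ((0, (7, 7)), 7)
H2 returns [11, ((0, (7, 7)), 7)]
H3 returns [[11, ((0, (7, 7)), 7)]]
= [[11, ((0, (7, 7)), 7)]]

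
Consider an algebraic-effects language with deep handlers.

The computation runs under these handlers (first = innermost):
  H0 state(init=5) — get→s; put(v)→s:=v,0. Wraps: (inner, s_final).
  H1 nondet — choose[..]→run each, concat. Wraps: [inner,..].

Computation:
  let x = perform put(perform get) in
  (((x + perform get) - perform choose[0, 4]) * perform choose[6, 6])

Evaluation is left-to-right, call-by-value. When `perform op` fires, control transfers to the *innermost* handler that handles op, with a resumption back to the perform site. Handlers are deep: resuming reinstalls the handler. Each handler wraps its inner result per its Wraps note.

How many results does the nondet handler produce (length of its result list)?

Working:
get @ H0 ⇒ 5
put(5) @ H0 ⇒ s:=5
get @ H0 ⇒ 5
choose[0, 4] @ H1
  branch[0] choose=0:
    choose[6, 6] @ H1
      branch[0] choose=6:
        H0 returns (30, 5)
        H1 returns [(30, 5)]
      branch[1] choose=6:
        H0 returns (30, 5)
        H1 returns [(30, 5)]
  branch[1] choose=4:
    choose[6, 6] @ H1
      branch[0] choose=6:
        H0 returns (6, 5)
        H1 returns [(6, 5)]
      branch[1] choose=6:
        H0 returns (6, 5)
        H1 returns [(6, 5)]
= [(30, 5), (30, 5), (6, 5), (6, 5)]

Answer: 4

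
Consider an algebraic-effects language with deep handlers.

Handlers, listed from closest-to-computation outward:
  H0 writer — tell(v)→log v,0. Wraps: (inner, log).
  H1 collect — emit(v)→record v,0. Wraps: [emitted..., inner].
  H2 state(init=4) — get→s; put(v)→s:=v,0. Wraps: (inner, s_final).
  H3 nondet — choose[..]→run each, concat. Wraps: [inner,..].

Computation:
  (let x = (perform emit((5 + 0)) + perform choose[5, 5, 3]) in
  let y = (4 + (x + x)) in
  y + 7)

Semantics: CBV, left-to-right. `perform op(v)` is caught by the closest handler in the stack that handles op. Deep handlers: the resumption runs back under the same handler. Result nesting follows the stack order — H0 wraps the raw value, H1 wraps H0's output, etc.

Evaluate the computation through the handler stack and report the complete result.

Working:
emit(5) @ H1 ⇒ out+=5
choose[5, 5, 3] @ H3
  branch[0] choose=5:
    H0 returns (21, ())
    H1 returns [5, (21, ())]
    H2 returns ([5, (21, ())], 4)
    H3 returns [([5, (21, ())], 4)]
  branch[1] choose=5:
    H0 returns (21, ())
    H1 returns [5, (21, ())]
    H2 returns ([5, (21, ())], 4)
    H3 returns [([5, (21, ())], 4)]
  branch[2] choose=3:
    H0 returns (17, ())
    H1 returns [5, (17, ())]
    H2 returns ([5, (17, ())], 4)
    H3 returns [([5, (17, ())], 4)]
= [([5, (21, ())], 4), ([5, (21, ())], 4), ([5, (17, ())], 4)]

Answer: [([5, (21, ())], 4), ([5, (21, ())], 4), ([5, (17, ())], 4)]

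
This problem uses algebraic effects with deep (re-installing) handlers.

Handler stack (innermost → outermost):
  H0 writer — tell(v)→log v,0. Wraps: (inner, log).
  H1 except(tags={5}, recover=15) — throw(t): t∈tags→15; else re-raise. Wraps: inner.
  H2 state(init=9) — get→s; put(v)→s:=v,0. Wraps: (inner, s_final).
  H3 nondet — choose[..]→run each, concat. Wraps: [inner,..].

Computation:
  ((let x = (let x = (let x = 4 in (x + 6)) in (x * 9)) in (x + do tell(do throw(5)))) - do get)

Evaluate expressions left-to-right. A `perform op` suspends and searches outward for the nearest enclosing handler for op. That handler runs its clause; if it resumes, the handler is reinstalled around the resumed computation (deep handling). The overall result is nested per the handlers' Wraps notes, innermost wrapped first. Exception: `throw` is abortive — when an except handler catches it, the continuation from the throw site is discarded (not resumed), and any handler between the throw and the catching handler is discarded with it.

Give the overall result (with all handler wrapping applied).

Working:
throw(5) @ H1 caught ⇒ 15
H2 returns (15, 9)
H3 returns [(15, 9)]
= [(15, 9)]

Answer: [(15, 9)]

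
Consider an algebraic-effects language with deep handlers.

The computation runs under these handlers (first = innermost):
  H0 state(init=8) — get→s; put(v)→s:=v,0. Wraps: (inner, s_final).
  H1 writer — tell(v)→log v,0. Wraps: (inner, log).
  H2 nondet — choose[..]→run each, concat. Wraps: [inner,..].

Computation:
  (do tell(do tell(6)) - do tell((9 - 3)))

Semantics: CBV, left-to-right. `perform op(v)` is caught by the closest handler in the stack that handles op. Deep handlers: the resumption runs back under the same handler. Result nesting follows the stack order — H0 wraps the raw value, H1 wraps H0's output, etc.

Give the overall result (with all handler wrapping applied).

Evaluation trace:
tell(6) @ H1 ⇒ log+=6
tell(0) @ H1 ⇒ log+=0
tell(6) @ H1 ⇒ log+=6
H0 returns (0, 8)
H1 returns ((0, 8), (6, 0, 6))
H2 returns [((0, 8), (6, 0, 6))]
= [((0, 8), (6, 0, 6))]

Answer: [((0, 8), (6, 0, 6))]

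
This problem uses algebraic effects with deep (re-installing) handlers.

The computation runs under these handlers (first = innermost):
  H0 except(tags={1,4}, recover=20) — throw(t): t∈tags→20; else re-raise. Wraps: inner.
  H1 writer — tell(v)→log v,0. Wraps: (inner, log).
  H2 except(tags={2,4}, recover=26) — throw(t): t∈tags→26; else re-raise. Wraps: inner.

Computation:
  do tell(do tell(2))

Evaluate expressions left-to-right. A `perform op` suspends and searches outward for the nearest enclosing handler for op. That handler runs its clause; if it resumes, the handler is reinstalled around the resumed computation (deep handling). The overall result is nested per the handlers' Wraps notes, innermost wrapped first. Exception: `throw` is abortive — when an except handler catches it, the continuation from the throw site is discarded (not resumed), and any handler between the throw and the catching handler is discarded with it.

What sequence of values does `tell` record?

Answer: (2, 0)

Evaluation trace:
tell(2) @ H1 ⇒ log+=2
tell(0) @ H1 ⇒ log+=0
H0 returns 0
H1 returns (0, (2, 0))
H2 returns (0, (2, 0))
= (0, (2, 0))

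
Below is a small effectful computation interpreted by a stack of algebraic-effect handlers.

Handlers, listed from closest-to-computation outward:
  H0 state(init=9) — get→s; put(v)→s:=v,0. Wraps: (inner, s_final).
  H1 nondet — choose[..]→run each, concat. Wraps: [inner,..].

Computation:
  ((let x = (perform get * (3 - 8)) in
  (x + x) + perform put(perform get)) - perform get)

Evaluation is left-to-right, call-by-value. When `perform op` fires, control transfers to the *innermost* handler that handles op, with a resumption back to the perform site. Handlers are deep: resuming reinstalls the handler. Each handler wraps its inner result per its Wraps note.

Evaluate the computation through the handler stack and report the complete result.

Evaluation trace:
get @ H0 ⇒ 9
get @ H0 ⇒ 9
put(9) @ H0 ⇒ s:=9
get @ H0 ⇒ 9
H0 returns (-99, 9)
H1 returns [(-99, 9)]
= [(-99, 9)]

Answer: [(-99, 9)]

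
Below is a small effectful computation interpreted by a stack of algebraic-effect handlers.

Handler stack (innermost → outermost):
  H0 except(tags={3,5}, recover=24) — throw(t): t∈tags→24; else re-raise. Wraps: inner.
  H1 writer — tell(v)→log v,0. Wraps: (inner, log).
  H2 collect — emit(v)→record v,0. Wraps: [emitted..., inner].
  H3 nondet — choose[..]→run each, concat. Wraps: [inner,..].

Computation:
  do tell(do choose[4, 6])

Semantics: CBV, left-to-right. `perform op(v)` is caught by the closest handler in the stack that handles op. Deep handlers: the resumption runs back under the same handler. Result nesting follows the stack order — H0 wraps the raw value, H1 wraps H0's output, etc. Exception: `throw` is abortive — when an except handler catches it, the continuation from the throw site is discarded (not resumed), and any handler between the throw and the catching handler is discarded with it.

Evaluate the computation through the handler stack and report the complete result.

Working:
choose[4, 6] @ H3
  branch[0] choose=4:
    tell(4) @ H1 ⇒ log+=4
    H0 returns 0
    H1 returns (0, (4))
    H2 returns [(0, (4))]
    H3 returns [[(0, (4))]]
  branch[1] choose=6:
    tell(6) @ H1 ⇒ log+=6
    H0 returns 0
    H1 returns (0, (6))
    H2 returns [(0, (6))]
    H3 returns [[(0, (6))]]
= [[(0, (4))], [(0, (6))]]

Answer: [[(0, (4))], [(0, (6))]]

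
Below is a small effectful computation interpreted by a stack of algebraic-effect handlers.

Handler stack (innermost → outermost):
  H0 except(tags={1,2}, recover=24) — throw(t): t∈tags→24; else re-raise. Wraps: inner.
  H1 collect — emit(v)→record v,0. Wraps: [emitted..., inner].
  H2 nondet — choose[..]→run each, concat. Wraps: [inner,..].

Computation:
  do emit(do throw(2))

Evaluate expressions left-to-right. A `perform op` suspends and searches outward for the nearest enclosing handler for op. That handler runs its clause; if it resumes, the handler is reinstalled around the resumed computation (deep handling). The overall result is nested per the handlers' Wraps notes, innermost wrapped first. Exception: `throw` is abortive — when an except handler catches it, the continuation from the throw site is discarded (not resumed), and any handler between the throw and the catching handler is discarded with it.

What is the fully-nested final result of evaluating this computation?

Step-by-step:
throw(2) @ H0 caught ⇒ 24
H1 returns [24]
H2 returns [[24]]
= [[24]]

Answer: [[24]]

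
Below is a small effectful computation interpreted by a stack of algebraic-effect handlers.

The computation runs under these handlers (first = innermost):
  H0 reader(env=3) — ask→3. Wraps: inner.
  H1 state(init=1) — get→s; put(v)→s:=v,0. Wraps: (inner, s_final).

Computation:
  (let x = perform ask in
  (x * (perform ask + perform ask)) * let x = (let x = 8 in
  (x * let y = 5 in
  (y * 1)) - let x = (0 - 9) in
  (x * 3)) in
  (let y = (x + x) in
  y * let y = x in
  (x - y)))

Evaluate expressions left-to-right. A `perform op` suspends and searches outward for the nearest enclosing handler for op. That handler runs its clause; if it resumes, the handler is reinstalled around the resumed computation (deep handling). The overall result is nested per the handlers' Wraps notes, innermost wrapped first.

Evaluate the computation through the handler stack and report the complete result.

Answer: (0, 1)

Working:
ask @ H0 ⇒ 3
ask @ H0 ⇒ 3
ask @ H0 ⇒ 3
H0 returns 0
H1 returns (0, 1)
= (0, 1)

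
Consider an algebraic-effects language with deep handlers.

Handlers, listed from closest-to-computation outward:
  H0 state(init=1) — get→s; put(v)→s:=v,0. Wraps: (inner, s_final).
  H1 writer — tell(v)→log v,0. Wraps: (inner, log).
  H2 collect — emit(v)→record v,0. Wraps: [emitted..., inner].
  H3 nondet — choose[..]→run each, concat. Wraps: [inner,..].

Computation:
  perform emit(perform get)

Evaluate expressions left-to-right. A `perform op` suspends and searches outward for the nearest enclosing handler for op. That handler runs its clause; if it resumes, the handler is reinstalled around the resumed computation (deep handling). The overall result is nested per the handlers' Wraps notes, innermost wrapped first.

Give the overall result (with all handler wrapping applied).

Step-by-step:
get @ H0 ⇒ 1
emit(1) @ H2 ⇒ out+=1
H0 returns (0, 1)
H1 returns ((0, 1), ())
H2 returns [1, ((0, 1), ())]
H3 returns [[1, ((0, 1), ())]]
= [[1, ((0, 1), ())]]

Answer: [[1, ((0, 1), ())]]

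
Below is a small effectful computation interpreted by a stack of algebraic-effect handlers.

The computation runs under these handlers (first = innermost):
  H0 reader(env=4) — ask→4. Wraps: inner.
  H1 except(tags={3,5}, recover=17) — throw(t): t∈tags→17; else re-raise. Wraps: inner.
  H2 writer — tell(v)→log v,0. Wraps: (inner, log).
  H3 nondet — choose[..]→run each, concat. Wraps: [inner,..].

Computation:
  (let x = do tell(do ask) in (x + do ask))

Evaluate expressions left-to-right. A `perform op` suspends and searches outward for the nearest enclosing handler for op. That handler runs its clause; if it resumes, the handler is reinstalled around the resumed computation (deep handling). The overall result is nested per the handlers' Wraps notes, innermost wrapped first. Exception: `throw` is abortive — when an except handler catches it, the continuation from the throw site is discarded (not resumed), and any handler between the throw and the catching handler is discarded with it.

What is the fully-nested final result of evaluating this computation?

Answer: [(4, (4))]

Step-by-step:
ask @ H0 ⇒ 4
tell(4) @ H2 ⇒ log+=4
ask @ H0 ⇒ 4
H0 returns 4
H1 returns 4
H2 returns (4, (4))
H3 returns [(4, (4))]
= [(4, (4))]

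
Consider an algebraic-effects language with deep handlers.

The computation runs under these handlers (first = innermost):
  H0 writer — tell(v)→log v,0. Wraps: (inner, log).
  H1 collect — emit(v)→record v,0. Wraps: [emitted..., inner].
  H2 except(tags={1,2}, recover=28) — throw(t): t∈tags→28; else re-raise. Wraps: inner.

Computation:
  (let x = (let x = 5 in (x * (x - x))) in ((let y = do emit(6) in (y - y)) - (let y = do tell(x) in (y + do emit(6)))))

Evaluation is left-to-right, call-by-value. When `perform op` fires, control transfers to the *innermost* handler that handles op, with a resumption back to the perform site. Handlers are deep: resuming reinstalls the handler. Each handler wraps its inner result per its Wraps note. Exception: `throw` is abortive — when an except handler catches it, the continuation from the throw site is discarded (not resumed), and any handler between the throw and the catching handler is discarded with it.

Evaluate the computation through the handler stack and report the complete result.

Answer: [6, 6, (0, (0))]

Step-by-step:
emit(6) @ H1 ⇒ out+=6
tell(0) @ H0 ⇒ log+=0
emit(6) @ H1 ⇒ out+=6
H0 returns (0, (0))
H1 returns [6, 6, (0, (0))]
H2 returns [6, 6, (0, (0))]
= [6, 6, (0, (0))]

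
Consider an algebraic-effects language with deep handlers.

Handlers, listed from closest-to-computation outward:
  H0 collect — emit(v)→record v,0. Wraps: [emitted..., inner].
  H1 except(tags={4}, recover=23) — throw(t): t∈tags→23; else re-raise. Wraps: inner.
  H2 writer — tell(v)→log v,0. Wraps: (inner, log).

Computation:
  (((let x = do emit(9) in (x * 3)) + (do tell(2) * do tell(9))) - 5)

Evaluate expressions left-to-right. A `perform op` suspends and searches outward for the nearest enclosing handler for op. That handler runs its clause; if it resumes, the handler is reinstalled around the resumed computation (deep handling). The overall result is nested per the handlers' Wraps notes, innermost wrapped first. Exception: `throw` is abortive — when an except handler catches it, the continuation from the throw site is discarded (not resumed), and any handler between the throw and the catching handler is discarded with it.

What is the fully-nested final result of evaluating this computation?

Answer: ([9, -5], (2, 9))

Working:
emit(9) @ H0 ⇒ out+=9
tell(2) @ H2 ⇒ log+=2
tell(9) @ H2 ⇒ log+=9
H0 returns [9, -5]
H1 returns [9, -5]
H2 returns ([9, -5], (2, 9))
= ([9, -5], (2, 9))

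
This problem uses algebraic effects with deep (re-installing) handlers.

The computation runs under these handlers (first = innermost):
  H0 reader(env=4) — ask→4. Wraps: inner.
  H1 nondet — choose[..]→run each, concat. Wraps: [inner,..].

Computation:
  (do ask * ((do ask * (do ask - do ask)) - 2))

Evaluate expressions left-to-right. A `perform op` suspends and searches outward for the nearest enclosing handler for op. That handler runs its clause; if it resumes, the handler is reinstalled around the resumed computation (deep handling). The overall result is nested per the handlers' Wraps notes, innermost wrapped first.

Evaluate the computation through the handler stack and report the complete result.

Evaluation trace:
ask @ H0 ⇒ 4
ask @ H0 ⇒ 4
ask @ H0 ⇒ 4
ask @ H0 ⇒ 4
H0 returns -8
H1 returns [-8]
= [-8]

Answer: [-8]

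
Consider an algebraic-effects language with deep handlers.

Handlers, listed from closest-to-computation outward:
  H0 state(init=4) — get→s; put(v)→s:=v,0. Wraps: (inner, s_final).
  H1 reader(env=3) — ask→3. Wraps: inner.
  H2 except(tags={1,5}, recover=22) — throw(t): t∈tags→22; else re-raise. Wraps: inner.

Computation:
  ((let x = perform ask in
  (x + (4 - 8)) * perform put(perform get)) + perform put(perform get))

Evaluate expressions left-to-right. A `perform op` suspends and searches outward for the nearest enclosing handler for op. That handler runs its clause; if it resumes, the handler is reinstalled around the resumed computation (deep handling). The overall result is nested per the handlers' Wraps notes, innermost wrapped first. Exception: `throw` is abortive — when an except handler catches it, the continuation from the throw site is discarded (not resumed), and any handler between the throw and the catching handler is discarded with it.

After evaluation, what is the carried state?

Working:
ask @ H1 ⇒ 3
get @ H0 ⇒ 4
put(4) @ H0 ⇒ s:=4
get @ H0 ⇒ 4
put(4) @ H0 ⇒ s:=4
H0 returns (0, 4)
H1 returns (0, 4)
H2 returns (0, 4)
= (0, 4)

Answer: 4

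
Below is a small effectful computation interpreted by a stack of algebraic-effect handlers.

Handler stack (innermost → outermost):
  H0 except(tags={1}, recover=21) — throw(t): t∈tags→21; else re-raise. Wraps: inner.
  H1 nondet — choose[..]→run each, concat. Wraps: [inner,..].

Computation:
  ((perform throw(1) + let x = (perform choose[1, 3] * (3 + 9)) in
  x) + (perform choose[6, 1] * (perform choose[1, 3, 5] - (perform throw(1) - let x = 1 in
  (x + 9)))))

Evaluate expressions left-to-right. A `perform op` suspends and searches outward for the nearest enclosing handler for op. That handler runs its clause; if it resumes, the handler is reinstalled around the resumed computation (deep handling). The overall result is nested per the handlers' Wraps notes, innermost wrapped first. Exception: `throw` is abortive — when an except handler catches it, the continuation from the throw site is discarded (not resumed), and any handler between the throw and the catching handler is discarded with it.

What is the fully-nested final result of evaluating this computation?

Answer: [21]

Step-by-step:
throw(1) @ H0 caught ⇒ 21
H1 returns [21]
= [21]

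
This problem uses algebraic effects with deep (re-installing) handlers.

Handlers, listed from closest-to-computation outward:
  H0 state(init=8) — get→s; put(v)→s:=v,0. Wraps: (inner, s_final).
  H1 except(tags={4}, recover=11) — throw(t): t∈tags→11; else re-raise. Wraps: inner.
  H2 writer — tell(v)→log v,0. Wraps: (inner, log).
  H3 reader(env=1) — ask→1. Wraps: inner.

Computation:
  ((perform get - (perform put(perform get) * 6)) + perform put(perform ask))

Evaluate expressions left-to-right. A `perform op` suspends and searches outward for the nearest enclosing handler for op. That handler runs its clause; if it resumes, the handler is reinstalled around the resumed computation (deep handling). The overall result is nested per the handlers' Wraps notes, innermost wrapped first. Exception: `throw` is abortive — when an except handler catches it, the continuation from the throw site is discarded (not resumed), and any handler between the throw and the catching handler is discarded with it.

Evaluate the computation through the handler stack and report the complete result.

Evaluation trace:
get @ H0 ⇒ 8
get @ H0 ⇒ 8
put(8) @ H0 ⇒ s:=8
ask @ H3 ⇒ 1
put(1) @ H0 ⇒ s:=1
H0 returns (8, 1)
H1 returns (8, 1)
H2 returns ((8, 1), ())
H3 returns ((8, 1), ())
= ((8, 1), ())

Answer: ((8, 1), ())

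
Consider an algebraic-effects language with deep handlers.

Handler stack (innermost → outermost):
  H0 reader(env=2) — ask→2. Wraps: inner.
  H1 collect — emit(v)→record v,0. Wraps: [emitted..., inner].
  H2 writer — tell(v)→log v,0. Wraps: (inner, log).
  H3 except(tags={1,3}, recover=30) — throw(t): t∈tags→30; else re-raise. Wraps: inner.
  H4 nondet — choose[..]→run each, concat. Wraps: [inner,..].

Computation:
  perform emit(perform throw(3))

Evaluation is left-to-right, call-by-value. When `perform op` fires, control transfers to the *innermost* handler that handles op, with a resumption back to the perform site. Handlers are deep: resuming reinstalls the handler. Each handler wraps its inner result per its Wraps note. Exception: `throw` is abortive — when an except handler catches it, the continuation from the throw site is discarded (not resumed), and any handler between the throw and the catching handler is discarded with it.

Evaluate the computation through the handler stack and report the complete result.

Evaluation trace:
throw(3) @ H3 caught ⇒ 30
H4 returns [30]
= [30]

Answer: [30]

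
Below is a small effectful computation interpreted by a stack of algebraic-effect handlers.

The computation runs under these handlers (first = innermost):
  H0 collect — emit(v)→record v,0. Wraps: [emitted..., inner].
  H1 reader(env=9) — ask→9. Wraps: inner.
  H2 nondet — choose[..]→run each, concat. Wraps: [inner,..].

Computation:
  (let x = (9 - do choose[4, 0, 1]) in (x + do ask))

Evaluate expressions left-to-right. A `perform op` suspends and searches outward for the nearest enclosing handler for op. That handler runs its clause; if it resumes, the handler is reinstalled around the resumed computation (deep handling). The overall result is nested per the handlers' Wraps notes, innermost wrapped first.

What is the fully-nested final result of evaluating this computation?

Answer: [[14], [18], [17]]

Evaluation trace:
choose[4, 0, 1] @ H2
  branch[0] choose=4:
    ask @ H1 ⇒ 9
    H0 returns [14]
    H1 returns [14]
    H2 returns [[14]]
  branch[1] choose=0:
    ask @ H1 ⇒ 9
    H0 returns [18]
    H1 returns [18]
    H2 returns [[18]]
  branch[2] choose=1:
    ask @ H1 ⇒ 9
    H0 returns [17]
    H1 returns [17]
    H2 returns [[17]]
= [[14], [18], [17]]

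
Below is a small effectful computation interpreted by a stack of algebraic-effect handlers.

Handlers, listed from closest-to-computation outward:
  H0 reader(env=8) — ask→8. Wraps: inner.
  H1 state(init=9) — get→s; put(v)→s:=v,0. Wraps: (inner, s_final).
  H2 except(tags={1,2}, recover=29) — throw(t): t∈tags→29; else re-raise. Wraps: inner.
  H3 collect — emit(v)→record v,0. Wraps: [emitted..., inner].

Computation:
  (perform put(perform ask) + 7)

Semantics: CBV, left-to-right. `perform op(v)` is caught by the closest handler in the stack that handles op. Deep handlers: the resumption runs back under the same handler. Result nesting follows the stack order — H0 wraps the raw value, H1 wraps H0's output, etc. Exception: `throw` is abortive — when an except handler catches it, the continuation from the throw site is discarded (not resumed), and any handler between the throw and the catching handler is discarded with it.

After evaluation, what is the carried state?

Step-by-step:
ask @ H0 ⇒ 8
put(8) @ H1 ⇒ s:=8
H0 returns 7
H1 returns (7, 8)
H2 returns (7, 8)
H3 returns [(7, 8)]
= [(7, 8)]

Answer: 8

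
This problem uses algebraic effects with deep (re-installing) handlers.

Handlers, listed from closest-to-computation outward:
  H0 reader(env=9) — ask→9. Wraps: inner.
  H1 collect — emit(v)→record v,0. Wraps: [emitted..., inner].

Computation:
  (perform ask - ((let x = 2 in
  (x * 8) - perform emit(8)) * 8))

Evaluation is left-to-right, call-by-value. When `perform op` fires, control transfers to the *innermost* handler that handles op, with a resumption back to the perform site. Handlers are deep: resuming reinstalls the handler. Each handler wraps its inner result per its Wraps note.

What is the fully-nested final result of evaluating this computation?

Answer: [8, -119]

Evaluation trace:
ask @ H0 ⇒ 9
emit(8) @ H1 ⇒ out+=8
H0 returns -119
H1 returns [8, -119]
= [8, -119]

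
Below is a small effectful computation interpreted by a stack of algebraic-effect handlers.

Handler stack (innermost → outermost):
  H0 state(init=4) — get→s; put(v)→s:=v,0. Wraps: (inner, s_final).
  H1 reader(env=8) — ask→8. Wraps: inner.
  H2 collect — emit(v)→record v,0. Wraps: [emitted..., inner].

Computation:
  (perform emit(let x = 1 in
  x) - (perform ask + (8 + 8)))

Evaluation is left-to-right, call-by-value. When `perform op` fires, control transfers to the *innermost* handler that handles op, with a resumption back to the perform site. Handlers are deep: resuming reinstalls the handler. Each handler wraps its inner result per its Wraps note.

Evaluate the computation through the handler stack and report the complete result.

Answer: [1, (-24, 4)]

Step-by-step:
emit(1) @ H2 ⇒ out+=1
ask @ H1 ⇒ 8
H0 returns (-24, 4)
H1 returns (-24, 4)
H2 returns [1, (-24, 4)]
= [1, (-24, 4)]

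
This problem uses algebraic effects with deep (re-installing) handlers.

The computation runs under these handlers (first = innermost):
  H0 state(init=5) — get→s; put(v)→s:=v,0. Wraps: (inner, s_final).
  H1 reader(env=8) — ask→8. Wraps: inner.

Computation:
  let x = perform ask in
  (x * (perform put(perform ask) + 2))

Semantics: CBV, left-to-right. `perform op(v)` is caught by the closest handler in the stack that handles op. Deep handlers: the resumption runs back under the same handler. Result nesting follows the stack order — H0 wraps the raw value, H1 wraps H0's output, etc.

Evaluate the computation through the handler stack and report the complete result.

Working:
ask @ H1 ⇒ 8
ask @ H1 ⇒ 8
put(8) @ H0 ⇒ s:=8
H0 returns (16, 8)
H1 returns (16, 8)
= (16, 8)

Answer: (16, 8)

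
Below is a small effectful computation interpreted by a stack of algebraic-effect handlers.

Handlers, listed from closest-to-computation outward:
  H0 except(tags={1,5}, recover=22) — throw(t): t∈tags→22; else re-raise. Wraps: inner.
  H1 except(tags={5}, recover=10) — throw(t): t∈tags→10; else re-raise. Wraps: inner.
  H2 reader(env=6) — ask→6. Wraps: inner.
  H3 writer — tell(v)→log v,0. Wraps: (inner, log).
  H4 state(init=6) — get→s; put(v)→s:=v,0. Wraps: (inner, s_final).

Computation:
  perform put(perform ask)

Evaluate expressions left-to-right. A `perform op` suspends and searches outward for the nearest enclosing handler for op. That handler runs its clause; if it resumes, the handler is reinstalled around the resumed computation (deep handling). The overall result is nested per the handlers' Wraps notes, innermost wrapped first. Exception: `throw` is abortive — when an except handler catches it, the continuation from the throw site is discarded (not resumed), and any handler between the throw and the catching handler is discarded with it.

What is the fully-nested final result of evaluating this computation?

Answer: ((0, ()), 6)

Evaluation trace:
ask @ H2 ⇒ 6
put(6) @ H4 ⇒ s:=6
H0 returns 0
H1 returns 0
H2 returns 0
H3 returns (0, ())
H4 returns ((0, ()), 6)
= ((0, ()), 6)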